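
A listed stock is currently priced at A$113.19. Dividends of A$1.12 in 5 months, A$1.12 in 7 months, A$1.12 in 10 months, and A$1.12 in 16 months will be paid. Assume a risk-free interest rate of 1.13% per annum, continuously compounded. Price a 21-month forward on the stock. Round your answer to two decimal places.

A$110.92

PV(dividends) I = 1.12·e^(−0.0113·5/12) + 1.12·e^(−0.0113·7/12) + 1.12·e^(−0.0113·10/12) + 1.12·e^(−0.0113·16/12)
I = 1.1147 + 1.1126 + 1.1095 + 1.1033 = 4.4401
F = (S − I)·e^(rT) = (113.19 − 4.4401) · e^(0.0113·21/12)
= 108.7499 · e^0.019775 = 108.7499 × 1.019972 = A$110.92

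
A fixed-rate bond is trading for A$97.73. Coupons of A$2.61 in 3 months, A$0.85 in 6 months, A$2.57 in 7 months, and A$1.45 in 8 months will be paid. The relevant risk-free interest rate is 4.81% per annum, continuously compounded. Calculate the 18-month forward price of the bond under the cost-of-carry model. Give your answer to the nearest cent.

PV(coupons) I = 2.61·e^(−0.0481·3/12) + 0.85·e^(−0.0481·6/12) + 2.57·e^(−0.0481·7/12) + 1.45·e^(−0.0481·8/12)
I = 2.5788 + 0.8298 + 2.4989 + 1.4042 = 7.3117
F = (S − I)·e^(rT) = (97.73 − 7.3117) · e^(0.0481·18/12)
= 90.4183 · e^0.072150 = 90.4183 × 1.074817 = A$97.18

A$97.18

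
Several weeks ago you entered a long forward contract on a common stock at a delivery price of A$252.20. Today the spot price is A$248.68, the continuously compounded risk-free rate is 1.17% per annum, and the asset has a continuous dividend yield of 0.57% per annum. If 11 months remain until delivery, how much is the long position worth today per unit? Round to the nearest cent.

-A$2.13

Current fair forward for the remaining 11 months: F = S·e^((r − q)·T), (r − q) = 0.0117 − 0.0057 = 0.0060
F = 248.68 · e^(0.0060 × 11/12) = 248.68 × 1.005515 = 250.0515
Value of long forward = (F − K)·e^(−rT) = (250.0515 − 252.20) · e^(−0.0117·11/12)
= -2.1485 × 0.989332 = -2.13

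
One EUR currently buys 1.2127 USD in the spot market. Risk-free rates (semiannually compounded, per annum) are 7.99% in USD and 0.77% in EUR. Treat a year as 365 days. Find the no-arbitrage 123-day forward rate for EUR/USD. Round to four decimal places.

By covered interest parity, F = S · (1+r_USD/2)^(2T) / (1+r_EUR/2)^(2T)
= 1.2127 × 1.026753 / 1.002593 = 1.2127 × 1.024098
F = 1.2419 USD per EUR

1.2419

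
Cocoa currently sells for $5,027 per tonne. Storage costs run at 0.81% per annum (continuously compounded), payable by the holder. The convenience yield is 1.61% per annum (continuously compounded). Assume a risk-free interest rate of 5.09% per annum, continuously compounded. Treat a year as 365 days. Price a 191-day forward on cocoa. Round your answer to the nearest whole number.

Net carry = r + u − y = 0.0509 + 0.0081 − 0.0161 = 0.0429
F = S·e^((r+u−y)T) = 5027 · e^(0.0429 × 191/365) = 5027 · e^0.022449
= 5027 × 1.022703 = $5,141 per tonne

$5,141 per tonne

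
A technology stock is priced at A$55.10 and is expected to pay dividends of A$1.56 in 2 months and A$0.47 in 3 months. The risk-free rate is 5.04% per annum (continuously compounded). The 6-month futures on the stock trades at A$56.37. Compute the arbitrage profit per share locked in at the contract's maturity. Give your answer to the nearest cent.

PV(dividends) I = 1.56·e^(−0.0504·2/12) + 0.47·e^(−0.0504·3/12) = 2.0111
Fair futures F* = (S − I)·e^(rT) = (55.10 − 2.0111)·e^0.025200 = 53.0889 × 1.025520 = 54.4437
Market A$56.37 > fair 54.4437: forward overpriced → cash-and-carry (borrow at r, buy the stock and collect the dividends, short the forward).
Profit at T = |F_mkt − F*| = |56.37 − 54.4437| = A$1.93 per share

A$1.93 per share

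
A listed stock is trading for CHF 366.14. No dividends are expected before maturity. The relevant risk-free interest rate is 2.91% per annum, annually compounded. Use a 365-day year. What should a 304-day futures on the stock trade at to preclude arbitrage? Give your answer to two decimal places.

F = S · (1+r)^T
= 366.14 × 1.024178
F = CHF 374.99

CHF 374.99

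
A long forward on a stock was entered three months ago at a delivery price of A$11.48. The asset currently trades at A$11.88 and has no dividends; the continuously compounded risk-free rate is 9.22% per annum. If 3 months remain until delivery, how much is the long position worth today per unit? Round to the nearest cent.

A$0.66

Current fair forward for the remaining 3 months: F = S·e^(r·T), r = 0.0922
F = 11.88 · e^(0.0922 × 3/12) = 11.88 × 1.023318 = 12.1570
Value of long forward = (F − K)·e^(−rT) = (12.1570 − 11.48) · e^(−0.0922·3/12)
= 0.6770 × 0.977214 = 0.66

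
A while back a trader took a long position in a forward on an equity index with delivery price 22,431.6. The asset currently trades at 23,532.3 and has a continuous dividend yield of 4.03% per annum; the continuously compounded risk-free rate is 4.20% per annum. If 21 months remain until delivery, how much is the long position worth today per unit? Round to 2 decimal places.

Current fair forward for the remaining 21 months: F = S·e^((r − q)·T), (r − q) = 0.0420 − 0.0403 = 0.0017
F = 23532.3 · e^(0.0017 × 21/12) = 23532.3 × 1.00297943 = 23602.4128
Value of long forward = (F − K)·e^(−rT) = (23602.4128 − 22431.6) · e^(−0.0420·21/12)
= 1170.8128 × 0.92913615 = 1087.84

1087.84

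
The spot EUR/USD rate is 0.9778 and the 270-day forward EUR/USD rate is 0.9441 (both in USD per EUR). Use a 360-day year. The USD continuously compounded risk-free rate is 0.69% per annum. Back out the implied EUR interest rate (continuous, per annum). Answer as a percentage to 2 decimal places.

F = S·e^((r_USD − r_EUR)T) ⇒ r_EUR = r_USD − ln(F/S)/T
ln(0.9441/0.9778) = -0.035073; /(270/360) = -0.046764
r_EUR = 0.0069 + 0.046764 = 0.053664
r_EUR = 5.37%

5.37%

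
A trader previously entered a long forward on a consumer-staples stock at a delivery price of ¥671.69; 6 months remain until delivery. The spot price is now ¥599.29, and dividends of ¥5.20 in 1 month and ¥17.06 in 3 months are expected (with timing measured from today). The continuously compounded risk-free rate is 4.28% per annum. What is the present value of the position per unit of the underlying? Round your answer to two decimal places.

PV(remaining dividends) I = 5.20·e^(−0.0428·1/12) + 17.06·e^(−0.0428·3/12) = 22.0599
Current forward F = (S − I)·e^(rT) = (599.29 − 22.0599)·e^(0.0428·6/12) = 577.2301 × 1.021631 = 589.7162
Value (long) = (F − K)·e^(−rT) = (589.7162 − 671.69) × 0.978827 = -80.2382
Value = -¥80.24

-¥80.24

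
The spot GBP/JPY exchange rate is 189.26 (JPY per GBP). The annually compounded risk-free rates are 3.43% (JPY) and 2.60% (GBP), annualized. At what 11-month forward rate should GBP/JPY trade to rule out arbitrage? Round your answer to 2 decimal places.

190.66

By covered interest parity, F = S · (1+r_JPY)^T / (1+r_GBP)^T
= 189.26 × 1.031397 / 1.023808 = 189.26 × 1.007413
F = 190.66 JPY per GBP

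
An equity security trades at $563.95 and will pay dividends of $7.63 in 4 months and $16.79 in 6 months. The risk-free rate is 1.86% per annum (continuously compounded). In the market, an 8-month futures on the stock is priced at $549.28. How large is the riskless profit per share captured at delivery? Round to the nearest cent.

$2.81 per share

PV(dividends) I = 7.63·e^(−0.0186·4/12) + 16.79·e^(−0.0186·6/12) = 24.2174
Fair futures F* = (S − I)·e^(rT) = (563.95 − 24.2174)·e^0.012400 = 539.7326 × 1.012477 = 546.4668
Market $549.28 > fair 546.4668: forward overpriced → cash-and-carry (borrow at r, buy the stock and collect the dividends, short the forward).
Profit at T = |F_mkt − F*| = |549.28 − 546.4668| = $2.81 per share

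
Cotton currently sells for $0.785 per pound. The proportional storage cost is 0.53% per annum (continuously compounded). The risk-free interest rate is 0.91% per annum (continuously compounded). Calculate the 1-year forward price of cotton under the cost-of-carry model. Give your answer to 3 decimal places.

$0.796 per pound

Net carry = r + u − y = 0.0091 + 0.0053 − 0.0000 = 0.0144
F = S·e^((r+u−y)T) = 0.785 · e^(0.0144 × 1) = 0.785 · e^0.014400
= 0.785 × 1.014504 = $0.796 per pound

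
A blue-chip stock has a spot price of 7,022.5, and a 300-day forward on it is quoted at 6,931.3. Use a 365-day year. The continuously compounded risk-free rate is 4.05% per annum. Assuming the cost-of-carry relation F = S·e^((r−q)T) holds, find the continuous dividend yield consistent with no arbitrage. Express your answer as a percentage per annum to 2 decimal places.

From F = S·e^((r−q)T): (r − q) = ln(F/S)/T
ln(6931.3/7022.5) = ln(0.987013) = -0.013072
(r − q) = -0.013072 / (300/365) = -0.015904
q = r − ln(F/S)/T = 0.0405 + 0.015904 = 0.056404
q = 5.64%

5.64%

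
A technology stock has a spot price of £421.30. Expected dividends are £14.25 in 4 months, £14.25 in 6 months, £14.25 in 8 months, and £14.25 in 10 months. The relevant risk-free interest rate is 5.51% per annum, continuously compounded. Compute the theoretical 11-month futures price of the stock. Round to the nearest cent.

£385.07

PV(dividends) I = 14.25·e^(−0.0551·4/12) + 14.25·e^(−0.0551·6/12) + 14.25·e^(−0.0551·8/12) + 14.25·e^(−0.0551·10/12)
I = 13.9907 + 13.8628 + 13.7360 + 13.6105 = 55.2000
F = (S − I)·e^(rT) = (421.30 − 55.2000) · e^(0.0551·11/12)
= 366.1000 · e^0.050508 = 366.1000 × 1.051805 = £385.07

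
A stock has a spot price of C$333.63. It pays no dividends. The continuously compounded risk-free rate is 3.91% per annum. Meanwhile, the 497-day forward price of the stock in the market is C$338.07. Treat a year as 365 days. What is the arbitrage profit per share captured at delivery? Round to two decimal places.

Fair forward: F* = S·e^(carry·T), with carry = r = 0.0391
F* = 333.63 · e^(0.0391 × 497/365) = 333.63 · e^0.053240 = 333.63 × 1.054683 = C$351.8739
Market C$338.07 < fair C$351.8739: forward underpriced → reverse cash-and-carry (short spot, go long the forward).
At maturity, profit = |F_mkt − F*| = |338.07 − 351.8739| = C$13.80 per share

C$13.80 per share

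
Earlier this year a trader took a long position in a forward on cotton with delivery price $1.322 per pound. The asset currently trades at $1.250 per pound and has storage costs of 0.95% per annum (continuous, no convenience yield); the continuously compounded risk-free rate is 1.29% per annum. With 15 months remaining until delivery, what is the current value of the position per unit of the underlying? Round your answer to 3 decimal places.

Current fair forward for the remaining 15 months: F = S·e^((r + u)·T), (r + u) = 0.0129 + 0.0095 = 0.0224
F = 1.250 · e^(0.0224 × 15/12) = 1.250 × 1.028396 = 1.2855
Value of long forward = (F − K)·e^(−rT) = (1.2855 − 1.322) · e^(−0.0129·15/12)
= -0.0365 × 0.984004 = -0.036

-$0.036 per pound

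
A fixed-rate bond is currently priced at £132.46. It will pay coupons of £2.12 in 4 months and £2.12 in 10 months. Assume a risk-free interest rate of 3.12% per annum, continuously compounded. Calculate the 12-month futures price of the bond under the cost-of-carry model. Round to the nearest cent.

£132.36

PV(coupons) I = 2.12·e^(−0.0312·4/12) + 2.12·e^(−0.0312·10/12)
I = 2.0981 + 2.0656 = 4.1637
F = (S − I)·e^(rT) = (132.46 − 4.1637) · e^(0.0312·12/12)
= 128.2963 · e^0.031200 = 128.2963 × 1.031692 = £132.36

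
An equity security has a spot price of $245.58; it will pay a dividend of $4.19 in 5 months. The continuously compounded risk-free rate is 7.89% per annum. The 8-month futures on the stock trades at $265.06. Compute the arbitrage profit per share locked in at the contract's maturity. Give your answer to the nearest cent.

$10.49 per share

PV(dividends) I = 4.19·e^(−0.0789·5/12) = 4.0545
Fair futures F* = (S − I)·e^(rT) = (245.58 − 4.0545)·e^0.052600 = 241.5255 × 1.054008 = 254.5698
Market $265.06 > fair 254.5698: forward overpriced → cash-and-carry (borrow at r, buy the stock and collect the dividends, short the forward).
Profit at T = |F_mkt − F*| = |265.06 − 254.5698| = $10.49 per share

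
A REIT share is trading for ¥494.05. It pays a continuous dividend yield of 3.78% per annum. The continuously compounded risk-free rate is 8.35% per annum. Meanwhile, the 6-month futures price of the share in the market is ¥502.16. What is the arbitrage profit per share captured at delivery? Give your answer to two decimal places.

Fair futures: F* = S·e^(carry·T), with carry = (r − q) = 0.0835 − 0.0378 = 0.0457
F* = 494.05 · e^(0.0457 × 6/12) = 494.05 · e^0.022850 = 494.05 × 1.023113 = ¥505.4690
Market ¥502.16 < fair ¥505.4690: forward underpriced → reverse cash-and-carry (short spot, go long the forward).
At maturity, profit = |F_mkt − F*| = |502.16 − 505.4690| = ¥3.31 per share

¥3.31 per share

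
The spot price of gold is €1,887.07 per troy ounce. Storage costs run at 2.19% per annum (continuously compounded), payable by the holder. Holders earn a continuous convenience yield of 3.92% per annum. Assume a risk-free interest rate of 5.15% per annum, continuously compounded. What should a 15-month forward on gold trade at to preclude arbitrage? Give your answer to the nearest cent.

€1,969.49 per troy ounce

Net carry = r + u − y = 0.0515 + 0.0219 − 0.0392 = 0.0342
F = S·e^((r+u−y)T) = 1887.07 · e^(0.0342 × 15/12) = 1887.07 · e^0.04275000
= 1887.07 × 1.04367694 = €1,969.49 per troy ounce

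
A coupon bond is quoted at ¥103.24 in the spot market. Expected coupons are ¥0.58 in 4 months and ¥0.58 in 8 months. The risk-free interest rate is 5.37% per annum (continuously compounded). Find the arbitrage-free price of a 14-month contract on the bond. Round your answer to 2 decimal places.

¥108.71

PV(coupons) I = 0.58·e^(−0.0537·4/12) + 0.58·e^(−0.0537·8/12)
I = 0.5697 + 0.5596 = 1.1293
F = (S − I)·e^(rT) = (103.24 − 1.1293) · e^(0.0537·14/12)
= 102.1107 · e^0.062650 = 102.1107 × 1.064654 = ¥108.71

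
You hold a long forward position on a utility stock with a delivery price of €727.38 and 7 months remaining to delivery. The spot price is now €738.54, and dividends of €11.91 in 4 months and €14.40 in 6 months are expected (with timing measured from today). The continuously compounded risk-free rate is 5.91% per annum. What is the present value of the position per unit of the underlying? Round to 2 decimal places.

€10.15

PV(remaining dividends) I = 11.91·e^(−0.0591·4/12) + 14.40·e^(−0.0591·6/12) = 25.6584
Current forward F = (S − I)·e^(rT) = (738.54 − 25.6584)·e^(0.0591·7/12) = 712.8816 × 1.035076 = 737.8866
Value (long) = (F − K)·e^(−rT) = (737.8866 − 727.38) × 0.966112 = 10.1506
Value = €10.15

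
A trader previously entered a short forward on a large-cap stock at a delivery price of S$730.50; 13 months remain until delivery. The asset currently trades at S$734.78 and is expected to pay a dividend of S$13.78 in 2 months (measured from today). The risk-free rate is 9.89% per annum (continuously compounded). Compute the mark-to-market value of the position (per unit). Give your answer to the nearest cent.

PV(remaining dividends) I = 13.78·e^(−0.0989·2/12) = 13.5547
Current forward F = (S − I)·e^(rT) = (734.78 − 13.5547)·e^(0.0989·13/12) = 721.2253 × 1.113092 = 802.7901
Value (long) = (F − K)·e^(−rT) = (802.7901 − 730.50) × 0.898398 = 64.9453
Short position value = −(long value) = -S$64.95

-S$64.95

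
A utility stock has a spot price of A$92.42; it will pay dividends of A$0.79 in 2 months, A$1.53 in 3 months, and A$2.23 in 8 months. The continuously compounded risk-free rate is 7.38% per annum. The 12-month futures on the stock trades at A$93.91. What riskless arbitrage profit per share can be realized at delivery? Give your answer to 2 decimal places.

A$0.85 per share

PV(dividends) I = 0.79·e^(−0.0738·2/12) + 1.53·e^(−0.0738·3/12) + 2.23·e^(−0.0738·8/12) = 4.4053
Fair futures F* = (S − I)·e^(rT) = (92.42 − 4.4053)·e^0.073800 = 88.0147 × 1.076591 = 94.7558
Market A$93.91 < fair 94.7558: forward underpriced → reverse cash-and-carry (short the stock, invest proceeds at r, pay the dividends, go long the forward).
Profit at T = |F_mkt − F*| = |93.91 − 94.7558| = A$0.85 per share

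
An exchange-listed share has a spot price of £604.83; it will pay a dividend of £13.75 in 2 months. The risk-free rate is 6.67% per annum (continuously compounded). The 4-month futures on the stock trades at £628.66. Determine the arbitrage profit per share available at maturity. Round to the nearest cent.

PV(dividends) I = 13.75·e^(−0.0667·2/12) = 13.5980
Fair futures F* = (S − I)·e^(rT) = (604.83 − 13.5980)·e^0.022233 = 591.2320 × 1.022482 = 604.5241
Market £628.66 > fair 604.5241: forward overpriced → cash-and-carry (borrow at r, buy the stock and collect the dividends, short the forward).
Profit at T = |F_mkt − F*| = |628.66 − 604.5241| = £24.14 per share

£24.14 per share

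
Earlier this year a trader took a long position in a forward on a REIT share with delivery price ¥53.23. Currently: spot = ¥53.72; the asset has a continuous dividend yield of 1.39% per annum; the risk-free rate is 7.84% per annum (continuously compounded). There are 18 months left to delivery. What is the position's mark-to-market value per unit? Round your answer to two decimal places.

¥5.29

Current fair forward for the remaining 18 months: F = S·e^((r − q)·T), (r − q) = 0.0784 − 0.0139 = 0.0645
F = 53.72 · e^(0.0645 × 18/12) = 53.72 × 1.101585 = 59.1771
Value of long forward = (F − K)·e^(−rT) = (59.1771 − 53.23) · e^(−0.0784·18/12)
= 5.9471 × 0.889052 = 5.29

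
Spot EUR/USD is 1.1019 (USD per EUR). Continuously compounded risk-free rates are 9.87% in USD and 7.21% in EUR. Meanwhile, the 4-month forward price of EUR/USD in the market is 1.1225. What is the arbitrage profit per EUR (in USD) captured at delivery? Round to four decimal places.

0.0108 per EUR (in USD)

Fair forward: F* = S·e^(carry·T), with carry = (r_USD − r_EUR) = 0.0987 − 0.0721 = 0.0266
F* = 1.1019 · e^(0.0266 × 4/12) = 1.1019 · e^0.008867 = 1.1019 × 1.008906 = 1.1117
Market 1.1225 > fair 1.1117: forward overpriced → cash-and-carry (buy spot, short the forward).
At maturity, profit = |F_mkt − F*| = |1.1225 − 1.1117| = 0.0108 per EUR (in USD)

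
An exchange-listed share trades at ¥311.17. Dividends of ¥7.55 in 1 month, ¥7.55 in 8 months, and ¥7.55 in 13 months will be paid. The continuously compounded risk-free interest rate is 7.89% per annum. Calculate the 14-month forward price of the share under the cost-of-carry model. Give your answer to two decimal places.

¥317.50

PV(dividends) I = 7.55·e^(−0.0789·1/12) + 7.55·e^(−0.0789·8/12) + 7.55·e^(−0.0789·13/12)
I = 7.5005 + 7.1631 + 6.9315 = 21.5951
F = (S − I)·e^(rT) = (311.17 − 21.5951) · e^(0.0789·14/12)
= 289.5749 · e^0.092050 = 289.5749 × 1.096420 = ¥317.50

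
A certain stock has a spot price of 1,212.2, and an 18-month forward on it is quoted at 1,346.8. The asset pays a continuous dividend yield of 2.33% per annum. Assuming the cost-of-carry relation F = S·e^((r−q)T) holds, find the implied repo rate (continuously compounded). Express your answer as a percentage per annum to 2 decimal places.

9.35%

From F = S·e^((r−q)T): (r − q) = ln(F/S)/T
ln(1346.8/1212.2) = ln(1.111038) = 0.105295
(r − q) = 0.105295 / (18/12) = 0.070197
r = ln(F/S)/T + q = 0.070197 + 0.0233 = 0.093497
r = 9.35%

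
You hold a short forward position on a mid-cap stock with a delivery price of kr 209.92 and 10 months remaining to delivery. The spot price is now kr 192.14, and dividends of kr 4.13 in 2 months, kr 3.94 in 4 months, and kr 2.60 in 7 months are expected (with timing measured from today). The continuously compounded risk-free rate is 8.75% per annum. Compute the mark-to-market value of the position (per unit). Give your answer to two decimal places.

PV(remaining dividends) I = 4.13·e^(−0.0875·2/12) + 3.94·e^(−0.0875·4/12) + 2.60·e^(−0.0875·7/12) = 10.3676
Current forward F = (S − I)·e^(rT) = (192.14 − 10.3676)·e^(0.0875·10/12) = 181.7724 × 1.075641 = 195.5218
Value (long) = (F − K)·e^(−rT) = (195.5218 − 209.92) × 0.929678 = -13.3857
Short position value = −(long value) = kr 13.39

kr 13.39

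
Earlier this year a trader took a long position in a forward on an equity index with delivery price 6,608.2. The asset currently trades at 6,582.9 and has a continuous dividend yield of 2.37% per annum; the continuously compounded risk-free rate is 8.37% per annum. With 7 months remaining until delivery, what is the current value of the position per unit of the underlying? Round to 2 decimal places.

Current fair forward for the remaining 7 months: F = S·e^((r − q)·T), (r − q) = 0.0837 − 0.0237 = 0.0600
F = 6582.9 · e^(0.0600 × 7/12) = 6582.9 × 1.03561971 = 6817.3810
Value of long forward = (F − K)·e^(−rT) = (6817.3810 − 6608.2) · e^(−0.0837·7/12)
= 209.1810 × 0.95234778 = 199.21

199.21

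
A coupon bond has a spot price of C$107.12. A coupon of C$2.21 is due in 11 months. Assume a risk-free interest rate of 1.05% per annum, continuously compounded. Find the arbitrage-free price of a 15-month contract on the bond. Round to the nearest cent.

PV(coupons) I = 2.21·e^(−0.0105·11/12)
I = 2.1888
F = (S − I)·e^(rT) = (107.12 − 2.1888) · e^(0.0105·15/12)
= 104.9312 · e^0.013125 = 104.9312 × 1.013212 = C$106.32

C$106.32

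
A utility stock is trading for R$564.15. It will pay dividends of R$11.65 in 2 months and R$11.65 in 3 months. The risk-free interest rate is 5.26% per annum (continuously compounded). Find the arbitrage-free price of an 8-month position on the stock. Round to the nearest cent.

R$560.42

PV(dividends) I = 11.65·e^(−0.0526·2/12) + 11.65·e^(−0.0526·3/12)
I = 11.5483 + 11.4978 = 23.0461
F = (S − I)·e^(rT) = (564.15 − 23.0461) · e^(0.0526·8/12)
= 541.1039 · e^0.035067 = 541.1039 × 1.035689 = R$560.42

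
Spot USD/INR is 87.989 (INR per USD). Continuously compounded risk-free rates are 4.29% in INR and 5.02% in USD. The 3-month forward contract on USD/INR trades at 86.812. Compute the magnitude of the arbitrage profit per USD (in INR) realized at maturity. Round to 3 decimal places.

1.017 per USD (in INR)

Fair forward: F* = S·e^(carry·T), with carry = (r_INR − r_USD) = 0.0429 − 0.0502 = -0.0073
F* = 87.989 · e^(-0.0073 × 3/12) = 87.989 · e^-0.001825 = 87.989 × 0.998177 = 87.8286
Market 86.812 < fair 87.8286: forward underpriced → reverse cash-and-carry (short spot, go long the forward).
At maturity, profit = |F_mkt − F*| = |86.812 − 87.8286| = 1.017 per USD (in INR)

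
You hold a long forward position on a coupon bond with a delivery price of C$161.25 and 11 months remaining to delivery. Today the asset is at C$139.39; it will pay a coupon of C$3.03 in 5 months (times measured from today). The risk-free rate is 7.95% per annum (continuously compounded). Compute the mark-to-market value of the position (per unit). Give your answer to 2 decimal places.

PV(remaining coupons) I = 3.03·e^(−0.0795·5/12) = 2.9313
Current forward F = (S − I)·e^(rT) = (139.39 − 2.9313)·e^(0.0795·11/12) = 136.4587 × 1.075596 = 146.7744
Value (long) = (F − K)·e^(−rT) = (146.7744 − 161.25) × 0.929717 = -13.4582
Value = -C$13.46

-C$13.46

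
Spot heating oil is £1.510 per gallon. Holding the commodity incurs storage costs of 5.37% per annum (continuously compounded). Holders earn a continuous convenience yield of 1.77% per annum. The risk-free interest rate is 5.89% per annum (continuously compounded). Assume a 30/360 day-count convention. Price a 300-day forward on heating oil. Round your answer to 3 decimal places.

Net carry = r + u − y = 0.0589 + 0.0537 − 0.0177 = 0.0949
F = S·e^((r+u−y)T) = 1.510 · e^(0.0949 × 300/360) = 1.510 · e^0.079083
= 1.510 × 1.082294 = £1.634 per gallon

£1.634 per gallon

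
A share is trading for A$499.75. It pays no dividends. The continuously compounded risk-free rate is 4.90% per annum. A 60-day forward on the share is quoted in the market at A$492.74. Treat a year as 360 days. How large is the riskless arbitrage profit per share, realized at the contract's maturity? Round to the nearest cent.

Fair forward: F* = S·e^(carry·T), with carry = r = 0.0490
F* = 499.75 · e^(0.0490 × 60/360) = 499.75 · e^0.008167 = 499.75 × 1.008200 = A$503.8479
Market A$492.74 < fair A$503.8479: forward underpriced → reverse cash-and-carry (short spot, go long the forward).
At maturity, profit = |F_mkt − F*| = |492.74 − 503.8479| = A$11.11 per share

A$11.11 per share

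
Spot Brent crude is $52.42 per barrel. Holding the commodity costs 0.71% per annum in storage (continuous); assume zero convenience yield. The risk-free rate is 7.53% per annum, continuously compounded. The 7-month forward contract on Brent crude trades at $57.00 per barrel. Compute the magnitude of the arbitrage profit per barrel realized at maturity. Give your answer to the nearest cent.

$2.00 per barrel

Fair forward: F* = S·e^(carry·T), with carry = (r + u) = 0.0753 + 0.0071 = 0.0824
F* = 52.42 · e^(0.0824 × 7/12) = 52.42 · e^0.048067 = 52.42 × 1.049241 = $55.0012
Market $57.00 > fair $55.0012: forward overpriced → cash-and-carry (buy spot, short the forward).
At maturity, profit = |F_mkt − F*| = |57.00 − 55.0012| = $2.00 per barrel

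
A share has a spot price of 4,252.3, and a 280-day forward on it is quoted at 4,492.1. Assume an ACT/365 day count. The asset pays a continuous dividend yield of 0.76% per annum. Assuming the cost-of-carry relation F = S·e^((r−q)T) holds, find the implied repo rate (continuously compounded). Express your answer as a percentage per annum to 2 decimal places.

7.91%

From F = S·e^((r−q)T): (r − q) = ln(F/S)/T
ln(4492.1/4252.3) = ln(1.056393) = 0.054860
(r − q) = 0.054860 / (280/365) = 0.071514
r = ln(F/S)/T + q = 0.071514 + 0.0076 = 0.079114
r = 7.91%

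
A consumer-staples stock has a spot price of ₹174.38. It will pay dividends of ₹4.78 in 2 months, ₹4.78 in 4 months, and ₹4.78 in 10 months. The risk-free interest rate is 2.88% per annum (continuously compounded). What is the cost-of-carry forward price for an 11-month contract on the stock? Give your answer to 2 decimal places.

PV(dividends) I = 4.78·e^(−0.0288·2/12) + 4.78·e^(−0.0288·4/12) + 4.78·e^(−0.0288·10/12)
I = 4.7571 + 4.7343 + 4.6666 = 14.1580
F = (S − I)·e^(rT) = (174.38 − 14.1580) · e^(0.0288·11/12)
= 160.2220 · e^0.026400 = 160.2220 × 1.026752 = ₹164.51

₹164.51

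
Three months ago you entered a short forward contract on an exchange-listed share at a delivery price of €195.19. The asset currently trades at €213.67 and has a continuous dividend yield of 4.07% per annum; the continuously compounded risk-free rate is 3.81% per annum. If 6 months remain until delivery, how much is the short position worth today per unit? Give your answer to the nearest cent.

Current fair forward for the remaining 6 months: F = S·e^((r − q)·T), (r − q) = 0.0381 − 0.0407 = -0.0026
F = 213.67 · e^(-0.0026 × 6/12) = 213.67 × 0.998701 = 213.3924
Value of long forward = (F − K)·e^(−rT) = (213.3924 − 195.19) · e^(−0.0381·6/12)
= 18.2024 × 0.981130 = 17.86
Short position value = −(long value) = -€17.86

-€17.86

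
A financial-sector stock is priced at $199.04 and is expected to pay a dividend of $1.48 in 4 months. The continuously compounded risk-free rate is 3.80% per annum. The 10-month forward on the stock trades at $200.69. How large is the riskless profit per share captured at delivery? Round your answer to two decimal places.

PV(dividends) I = 1.48·e^(−0.0380·4/12) = 1.4614
Fair forward F* = (S − I)·e^(rT) = (199.04 − 1.4614)·e^0.031667 = 197.5786 × 1.032174 = 203.9355
Market $200.69 < fair 203.9355: forward underpriced → reverse cash-and-carry (short the stock, invest proceeds at r, pay the dividends, go long the forward).
Profit at T = |F_mkt − F*| = |200.69 − 203.9355| = $3.25 per share

$3.25 per share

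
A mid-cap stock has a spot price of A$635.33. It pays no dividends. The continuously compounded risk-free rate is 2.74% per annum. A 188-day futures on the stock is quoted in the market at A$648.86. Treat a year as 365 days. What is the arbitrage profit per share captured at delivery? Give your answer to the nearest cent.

A$4.50 per share

Fair futures: F* = S·e^(carry·T), with carry = r = 0.0274
F* = 635.33 · e^(0.0274 × 188/365) = 635.33 · e^0.014113 = 635.33 × 1.014213 = A$644.3599
Market A$648.86 > fair A$644.3599: forward overpriced → cash-and-carry (buy spot, short the forward).
At maturity, profit = |F_mkt − F*| = |648.86 − 644.3599| = A$4.50 per share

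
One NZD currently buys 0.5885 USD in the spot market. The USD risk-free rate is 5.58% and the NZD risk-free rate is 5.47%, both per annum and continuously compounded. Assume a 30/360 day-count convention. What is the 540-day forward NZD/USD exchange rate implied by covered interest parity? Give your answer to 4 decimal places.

F = S·e^((r_USD − r_NZD)T) = 0.5885 · e^((0.0558 − 0.0547) × 540/360)
= 0.5885 · e^0.001650 = 0.5885 × 1.001651
F = 0.5895 USD per NZD

0.5895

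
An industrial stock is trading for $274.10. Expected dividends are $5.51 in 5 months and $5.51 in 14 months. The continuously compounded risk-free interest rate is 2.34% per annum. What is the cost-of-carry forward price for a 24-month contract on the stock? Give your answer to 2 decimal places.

PV(dividends) I = 5.51·e^(−0.0234·5/12) + 5.51·e^(−0.0234·14/12)
I = 5.4565 + 5.3616 = 10.8181
F = (S − I)·e^(rT) = (274.10 − 10.8181) · e^(0.0234·24/12)
= 263.2819 · e^0.046800 = 263.2819 × 1.047912 = $275.90

$275.90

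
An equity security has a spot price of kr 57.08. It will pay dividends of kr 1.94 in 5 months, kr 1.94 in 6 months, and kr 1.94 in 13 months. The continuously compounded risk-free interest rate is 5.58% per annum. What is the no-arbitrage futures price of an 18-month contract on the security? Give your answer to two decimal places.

PV(dividends) I = 1.94·e^(−0.0558·5/12) + 1.94·e^(−0.0558·6/12) + 1.94·e^(−0.0558·13/12)
I = 1.8954 + 1.8866 + 1.8262 = 5.6082
F = (S − I)·e^(rT) = (57.08 − 5.6082) · e^(0.0558·18/12)
= 51.4718 · e^0.083700 = 51.4718 × 1.087303 = kr 55.97

kr 55.97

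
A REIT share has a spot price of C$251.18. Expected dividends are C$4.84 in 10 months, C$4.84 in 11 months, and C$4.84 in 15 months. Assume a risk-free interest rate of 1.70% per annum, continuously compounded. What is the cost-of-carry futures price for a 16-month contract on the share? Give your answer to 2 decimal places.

PV(dividends) I = 4.84·e^(−0.0170·10/12) + 4.84·e^(−0.0170·11/12) + 4.84·e^(−0.0170·15/12)
I = 4.7719 + 4.7652 + 4.7382 = 14.2753
F = (S − I)·e^(rT) = (251.18 − 14.2753) · e^(0.0170·16/12)
= 236.9047 · e^0.022667 = 236.9047 × 1.022926 = C$242.34

C$242.34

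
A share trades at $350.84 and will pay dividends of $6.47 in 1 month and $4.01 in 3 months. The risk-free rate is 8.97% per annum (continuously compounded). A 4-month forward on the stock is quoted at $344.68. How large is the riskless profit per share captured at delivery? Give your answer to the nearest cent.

$6.15 per share

PV(dividends) I = 6.47·e^(−0.0897·1/12) + 4.01·e^(−0.0897·3/12) = 10.3429
Fair forward F* = (S − I)·e^(rT) = (350.84 − 10.3429)·e^0.029900 = 340.4971 × 1.030351 = 350.8315
Market $344.68 < fair 350.8315: forward underpriced → reverse cash-and-carry (short the stock, invest proceeds at r, pay the dividends, go long the forward).
Profit at T = |F_mkt − F*| = |344.68 − 350.8315| = $6.15 per share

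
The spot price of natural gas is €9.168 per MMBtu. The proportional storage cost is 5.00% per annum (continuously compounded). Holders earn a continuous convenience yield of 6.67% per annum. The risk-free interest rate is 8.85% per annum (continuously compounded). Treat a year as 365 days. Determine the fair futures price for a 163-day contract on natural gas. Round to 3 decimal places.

€9.467 per MMBtu

Net carry = r + u − y = 0.0885 + 0.0500 − 0.0667 = 0.0718
F = S·e^((r+u−y)T) = 9.168 · e^(0.0718 × 163/365) = 9.168 · e^0.032064
= 9.168 × 1.032584 = €9.467 per MMBtu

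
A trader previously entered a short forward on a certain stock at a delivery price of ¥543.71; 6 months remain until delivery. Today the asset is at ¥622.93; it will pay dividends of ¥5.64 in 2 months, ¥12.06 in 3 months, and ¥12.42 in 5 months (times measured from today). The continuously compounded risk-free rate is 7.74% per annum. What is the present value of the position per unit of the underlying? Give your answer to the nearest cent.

PV(remaining dividends) I = 5.64·e^(−0.0774·2/12) + 12.06·e^(−0.0774·3/12) + 12.42·e^(−0.0774·5/12) = 29.4224
Current forward F = (S − I)·e^(rT) = (622.93 − 29.4224)·e^(0.0774·6/12) = 593.5076 × 1.039459 = 616.9268
Value (long) = (F − K)·e^(−rT) = (616.9268 − 543.71) × 0.962039 = 70.4374
Short position value = −(long value) = -¥70.44

-¥70.44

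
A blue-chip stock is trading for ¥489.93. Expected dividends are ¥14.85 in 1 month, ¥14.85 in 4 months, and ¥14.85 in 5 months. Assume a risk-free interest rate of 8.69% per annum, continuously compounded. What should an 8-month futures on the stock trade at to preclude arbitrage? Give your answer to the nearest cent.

PV(dividends) I = 14.85·e^(−0.0869·1/12) + 14.85·e^(−0.0869·4/12) + 14.85·e^(−0.0869·5/12)
I = 14.7428 + 14.4260 + 14.3219 = 43.4907
F = (S − I)·e^(rT) = (489.93 − 43.4907) · e^(0.0869·8/12)
= 446.4393 · e^0.057933 = 446.4393 × 1.059644 = ¥473.07

¥473.07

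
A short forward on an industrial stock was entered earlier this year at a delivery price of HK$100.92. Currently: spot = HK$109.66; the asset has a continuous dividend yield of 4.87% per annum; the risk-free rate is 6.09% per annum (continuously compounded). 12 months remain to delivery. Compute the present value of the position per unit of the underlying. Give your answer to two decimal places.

-HK$9.49

Current fair forward for the remaining 12 months: F = S·e^((r − q)·T), (r − q) = 0.0609 − 0.0487 = 0.0122
F = 109.66 · e^(0.0122 × 12/12) = 109.66 × 1.012275 = 111.0061
Value of long forward = (F − K)·e^(−rT) = (111.0061 − 100.92) · e^(−0.0609·12/12)
= 10.0861 × 0.940917 = 9.49
Short position value = −(long value) = -HK$9.49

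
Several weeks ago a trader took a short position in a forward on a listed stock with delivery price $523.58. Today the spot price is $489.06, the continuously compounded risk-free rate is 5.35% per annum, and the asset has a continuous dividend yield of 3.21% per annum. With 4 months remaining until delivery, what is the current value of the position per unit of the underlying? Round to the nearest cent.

$30.47

Current fair forward for the remaining 4 months: F = S·e^((r − q)·T), (r − q) = 0.0535 − 0.0321 = 0.0214
F = 489.06 · e^(0.0214 × 4/12) = 489.06 × 1.007159 = 492.5612
Value of long forward = (F − K)·e^(−rT) = (492.5612 − 523.58) · e^(−0.0535·4/12)
= -31.0188 × 0.982325 = -30.47
Short position value = −(long value) = $30.47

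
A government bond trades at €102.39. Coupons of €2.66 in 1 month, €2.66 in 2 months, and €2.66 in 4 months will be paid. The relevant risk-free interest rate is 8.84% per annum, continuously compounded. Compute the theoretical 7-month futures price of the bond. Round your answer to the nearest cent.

PV(coupons) I = 2.66·e^(−0.0884·1/12) + 2.66·e^(−0.0884·2/12) + 2.66·e^(−0.0884·4/12)
I = 2.6405 + 2.6211 + 2.5828 = 7.8444
F = (S − I)·e^(rT) = (102.39 − 7.8444) · e^(0.0884·7/12)
= 94.5456 · e^0.051567 = 94.5456 × 1.052920 = €99.55

€99.55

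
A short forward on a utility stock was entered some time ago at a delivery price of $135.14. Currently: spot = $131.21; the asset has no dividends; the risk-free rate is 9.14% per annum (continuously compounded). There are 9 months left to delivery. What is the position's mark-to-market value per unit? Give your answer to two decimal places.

-$5.02

Current fair forward for the remaining 9 months: F = S·e^(r·T), r = 0.0914
F = 131.21 · e^(0.0914 × 9/12) = 131.21 × 1.070954 = 140.5199
Value of long forward = (F − K)·e^(−rT) = (140.5199 − 135.14) · e^(−0.0914·9/12)
= 5.3799 × 0.933747 = 5.02
Short position value = −(long value) = -$5.02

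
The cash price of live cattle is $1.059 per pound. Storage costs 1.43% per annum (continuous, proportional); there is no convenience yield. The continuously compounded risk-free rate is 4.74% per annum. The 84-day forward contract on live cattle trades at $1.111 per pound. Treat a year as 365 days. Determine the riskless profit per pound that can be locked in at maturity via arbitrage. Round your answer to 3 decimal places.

Fair forward: F* = S·e^(carry·T), with carry = (r + u) = 0.0474 + 0.0143 = 0.0617
F* = 1.059 · e^(0.0617 × 84/365) = 1.059 · e^0.014199 = 1.059 × 1.014300 = $1.0741
Market $1.111 > fair $1.0741: forward overpriced → cash-and-carry (buy spot, short the forward).
At maturity, profit = |F_mkt − F*| = |1.111 − 1.0741| = $0.037 per pound

$0.037 per pound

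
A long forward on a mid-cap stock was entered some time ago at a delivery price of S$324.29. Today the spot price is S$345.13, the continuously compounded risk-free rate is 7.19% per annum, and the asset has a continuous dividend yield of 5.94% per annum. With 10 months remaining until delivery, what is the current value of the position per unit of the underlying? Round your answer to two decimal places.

Current fair forward for the remaining 10 months: F = S·e^((r − q)·T), (r − q) = 0.0719 − 0.0594 = 0.0125
F = 345.13 · e^(0.0125 × 10/12) = 345.13 × 1.010471 = 348.7439
Value of long forward = (F − K)·e^(−rT) = (348.7439 − 324.29) · e^(−0.0719·10/12)
= 24.4539 × 0.941843 = 23.03

S$23.03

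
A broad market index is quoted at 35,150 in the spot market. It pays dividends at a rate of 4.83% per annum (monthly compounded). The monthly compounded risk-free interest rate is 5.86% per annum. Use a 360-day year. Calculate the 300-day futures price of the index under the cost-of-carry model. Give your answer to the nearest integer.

35,452

F = S · (1+r/12)^(12T) / (1+q/12)^(12T)
= 35150 × 1.049921 / 1.040987 = 35150 × 1.008582
F = 35,452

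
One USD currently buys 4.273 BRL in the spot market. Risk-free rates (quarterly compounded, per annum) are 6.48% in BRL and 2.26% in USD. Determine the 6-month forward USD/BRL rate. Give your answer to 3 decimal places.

4.363

By covered interest parity, F = S · (1+r_BRL/4)^(4T) / (1+r_USD/4)^(4T)
= 4.273 × 1.032662 / 1.011332 = 4.273 × 1.021091
F = 4.363 BRL per USD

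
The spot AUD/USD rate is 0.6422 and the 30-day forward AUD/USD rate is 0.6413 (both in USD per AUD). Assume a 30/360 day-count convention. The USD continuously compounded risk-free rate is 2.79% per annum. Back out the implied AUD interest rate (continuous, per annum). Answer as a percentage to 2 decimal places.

4.47%

F = S·e^((r_USD − r_AUD)T) ⇒ r_AUD = r_USD − ln(F/S)/T
ln(0.6413/0.6422) = -0.001402; /(30/360) = -0.016824
r_AUD = 0.0279 + 0.016824 = 0.044724
r_AUD = 4.47%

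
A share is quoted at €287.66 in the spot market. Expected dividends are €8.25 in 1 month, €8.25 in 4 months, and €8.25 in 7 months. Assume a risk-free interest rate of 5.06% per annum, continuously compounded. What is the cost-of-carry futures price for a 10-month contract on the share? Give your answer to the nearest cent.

PV(dividends) I = 8.25·e^(−0.0506·1/12) + 8.25·e^(−0.0506·4/12) + 8.25·e^(−0.0506·7/12)
I = 8.2153 + 8.1120 + 8.0100 = 24.3373
F = (S − I)·e^(rT) = (287.66 − 24.3373) · e^(0.0506·10/12)
= 263.3227 · e^0.042167 = 263.3227 × 1.043069 = €274.66

€274.66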